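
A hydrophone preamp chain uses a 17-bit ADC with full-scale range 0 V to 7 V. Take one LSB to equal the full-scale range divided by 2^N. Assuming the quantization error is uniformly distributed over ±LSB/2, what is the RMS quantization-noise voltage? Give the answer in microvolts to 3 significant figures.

15.4 µV

Range is 7 V.
LSB = 7 V ÷ 2^17 = 7/131072 V = 53.406 µV.
RMS of a uniform error over width LSB is LSB/√12 = 15.4 µV.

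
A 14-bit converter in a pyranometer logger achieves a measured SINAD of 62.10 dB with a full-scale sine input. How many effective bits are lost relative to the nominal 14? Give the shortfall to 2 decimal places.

3.98 bits

Effective bits = (62.10 − 1.76)/6.02 = 10.0233.
14 − 10.0233 = 3.98 bits below nominal.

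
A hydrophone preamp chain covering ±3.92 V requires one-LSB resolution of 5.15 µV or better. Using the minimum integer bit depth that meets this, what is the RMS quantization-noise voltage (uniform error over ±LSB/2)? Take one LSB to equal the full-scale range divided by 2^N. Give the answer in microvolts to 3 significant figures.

1.08 µV

Span: 3.92 V − (-3.92 V) = 7.84 V.
Levels needed ≥ 7.84/5.15 µV = 1.522e6. 2^21 = 2097152 suffices, so N_min = 21.
Step size = 7.84/2097152 V = 3.7384 µV.
V_rms = LSB/√12 = 1.08 µV.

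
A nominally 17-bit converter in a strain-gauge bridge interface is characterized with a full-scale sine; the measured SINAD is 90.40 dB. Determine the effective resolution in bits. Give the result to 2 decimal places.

14.72 bits

Inverting SNR = 6.02 N + 1.76: N_eff = (90.40 − 1.76)/6.02 = 14.7243.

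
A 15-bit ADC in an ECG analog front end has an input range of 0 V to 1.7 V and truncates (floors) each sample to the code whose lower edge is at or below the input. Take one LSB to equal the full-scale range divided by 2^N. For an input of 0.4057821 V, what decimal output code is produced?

Range is 1.7 V. LSB = 1.7 V / 2^15 ≈ 51.88 µV.
code = ⌊(V_in − V_min)/LSB⌋ = ⌊(V_in − V_min) × 2^15 / range⌋
     = ⌊(0.4057821 − (0)) × 32768 / 1.7⌋ = ⌊0.4057821 × 32768/1.7⌋
     = ⌊7821.569⌋ = 7821.

7821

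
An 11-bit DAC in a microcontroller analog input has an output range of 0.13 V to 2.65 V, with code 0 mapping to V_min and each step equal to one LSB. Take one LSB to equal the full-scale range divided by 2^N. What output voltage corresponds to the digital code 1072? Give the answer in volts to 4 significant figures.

The full-scale span is 2.65 − (0.13) = 2.52 V. LSB = 2.52 V / 2^11.
V_out = V_min + code × LSB = 0.13 V + 1072 × 2.52 V / 2048
      = 0.13 V + 1.31906 V = 1.44906 V.

1.449 V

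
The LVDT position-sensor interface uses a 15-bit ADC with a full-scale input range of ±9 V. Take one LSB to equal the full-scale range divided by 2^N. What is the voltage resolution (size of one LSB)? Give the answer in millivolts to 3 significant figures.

0.549 mV

Full-scale range = 9 V − (-9 V) = 18 V.
There are 2^15 = 32768 steps.
One LSB is 18 V / 32768 = 0.549 mV.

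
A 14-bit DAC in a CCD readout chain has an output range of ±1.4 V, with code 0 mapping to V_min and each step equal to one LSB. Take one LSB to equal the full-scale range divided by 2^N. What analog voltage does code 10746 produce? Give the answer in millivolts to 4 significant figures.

436.5 mV

Range = 1.4 − (-1.4) = 2.8 V. LSB = 2.8 V / 2^14.
V_out = V_min + code × LSB = -1.4 V + 10746 × 2.8 V / 16384
      = -1.4 + 1.83647 = 0.436475 V.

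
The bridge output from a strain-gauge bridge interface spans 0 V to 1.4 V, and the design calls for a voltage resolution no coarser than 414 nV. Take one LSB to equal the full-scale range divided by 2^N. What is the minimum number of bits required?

Full-scale range = 1.4 V.
1.4 V / 414 nV = 3.382e6. Since 2^21 = 2097152 and 2^22 = 4194304, N = 22.

22 bits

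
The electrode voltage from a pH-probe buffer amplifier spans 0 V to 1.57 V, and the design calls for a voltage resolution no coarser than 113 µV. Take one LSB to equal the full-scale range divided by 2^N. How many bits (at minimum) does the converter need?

14 bits

Span = 1.57 V.
1.57 V / 113 µV = 13890. Since 2^13 = 8192 and 2^14 = 16384, N = 14.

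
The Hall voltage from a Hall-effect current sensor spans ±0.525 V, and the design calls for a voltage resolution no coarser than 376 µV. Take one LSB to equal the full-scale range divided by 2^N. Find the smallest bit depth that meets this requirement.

12 bits

Range = 0.525 − (-0.525) = 1.05 V.
Levels needed ≥ 1.05/376 µV = 2793. 2^12 = 4096 suffices, so N_min = 12.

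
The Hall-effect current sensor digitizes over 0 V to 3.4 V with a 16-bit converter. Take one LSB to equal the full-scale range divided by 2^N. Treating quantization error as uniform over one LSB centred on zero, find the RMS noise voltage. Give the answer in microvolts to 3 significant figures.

Range is 3.4 V.
Step size = 3.4/65536 V = 51.880 µV.
V_rms = LSB/√12 = 51.880 µV / √12 = 15.0 µV.

15.0 µV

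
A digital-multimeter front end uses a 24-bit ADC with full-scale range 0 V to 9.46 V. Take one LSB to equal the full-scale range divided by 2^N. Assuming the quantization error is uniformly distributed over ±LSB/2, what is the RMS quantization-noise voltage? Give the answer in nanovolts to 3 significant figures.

163 nV

Span = 9.46 V.
LSB = 9.46 V / 2^24 = 0.56386 µV.
For a uniform distribution on [−LSB/2, +LSB/2], V_rms = LSB/√12 = 0.56386 µV/3.4641 = 163 nV.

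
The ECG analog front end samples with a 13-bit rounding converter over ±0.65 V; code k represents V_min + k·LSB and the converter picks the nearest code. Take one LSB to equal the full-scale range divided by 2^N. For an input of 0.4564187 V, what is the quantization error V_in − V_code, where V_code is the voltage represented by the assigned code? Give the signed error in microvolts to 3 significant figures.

The full-scale span is 0.65 − (-0.65) = 1.3 V. LSB = 1.3 V / 2^13 ≈ 158.7 µV.
(0.4564187 − (-0.65)) / LSB = 1.1064187 × 8192/1.3 = 6972.1400. Nearest integer: k = 6972.
Reconstructed level: -0.65 + 6972 × 1.3/8192 V = 0.4563964844 V.
e = 0.4564187 − (0.4563964844) = +22.2 µV.

+22.2 µV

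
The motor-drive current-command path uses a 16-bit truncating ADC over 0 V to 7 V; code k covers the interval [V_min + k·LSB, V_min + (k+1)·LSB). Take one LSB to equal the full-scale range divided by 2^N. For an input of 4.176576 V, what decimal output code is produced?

39102

Range is 7 V. LSB = 7 V / 2^16 ≈ 106.8 µV.
code = ⌊(V_in − V_min)/LSB⌋ = ⌊(V_in − V_min) × 2^16 / range⌋
     = ⌊(4.176576 − (0)) × 65536 / 7⌋ = ⌊4.176576 × 65536/7⌋
     = ⌊39102.298⌋ = 39102.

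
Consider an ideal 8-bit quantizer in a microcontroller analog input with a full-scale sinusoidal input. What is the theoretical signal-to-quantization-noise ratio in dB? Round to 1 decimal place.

For an ideal N-bit converter with full-scale sine input, SNR = 6.02 N + 1.76 dB. SNR = 6.02 × 8 + 1.76 = 48.16 + 1.76 = 49.92 dB.

49.9 dB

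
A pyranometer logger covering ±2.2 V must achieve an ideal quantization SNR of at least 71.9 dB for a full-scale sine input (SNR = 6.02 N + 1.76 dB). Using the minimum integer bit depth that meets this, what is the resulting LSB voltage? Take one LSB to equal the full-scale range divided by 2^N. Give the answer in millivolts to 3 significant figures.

1.07 mV

The full-scale span is 2.2 − (-2.2) = 4.4 V.
Solving 6.02 N ≥ 71.9 − 1.76: N ≥ 11.651. Round up → N = 12.
One LSB is 4.4 V / 4096 = 1.07 mV.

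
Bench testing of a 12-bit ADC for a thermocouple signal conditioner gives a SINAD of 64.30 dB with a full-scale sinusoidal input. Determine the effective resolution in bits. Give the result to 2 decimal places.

10.39 bits

ENOB = (64.30 − 1.76)/6.02 = 10.3887 bits.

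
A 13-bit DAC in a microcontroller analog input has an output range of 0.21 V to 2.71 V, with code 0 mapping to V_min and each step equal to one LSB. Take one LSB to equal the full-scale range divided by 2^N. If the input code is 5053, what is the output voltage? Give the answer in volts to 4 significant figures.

1.752 V

The full-scale span is 2.71 − (0.21) = 2.5 V. LSB = 2.5 V / 2^13.
V_out = V_min + code × LSB = 0.21 V + 5053 × 2.5 V / 8192
      = 0.21 V + 1.54205 V = 1.75205 V.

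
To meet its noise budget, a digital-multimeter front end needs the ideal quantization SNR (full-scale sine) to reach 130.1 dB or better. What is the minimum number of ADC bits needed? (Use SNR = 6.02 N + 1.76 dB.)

22 bits

6.02 N + 1.76 ≥ 130.1 gives N ≥ 21.319, so the minimum integer is 22.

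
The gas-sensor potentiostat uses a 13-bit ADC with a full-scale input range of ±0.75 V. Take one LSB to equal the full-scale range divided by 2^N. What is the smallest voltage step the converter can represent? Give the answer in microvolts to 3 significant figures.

The full-scale span is 0.75 − (-0.75) = 1.5 V.
There are 2^13 = 8192 steps.
One LSB is 1.5 V / 8192 = 183 µV.

183 µV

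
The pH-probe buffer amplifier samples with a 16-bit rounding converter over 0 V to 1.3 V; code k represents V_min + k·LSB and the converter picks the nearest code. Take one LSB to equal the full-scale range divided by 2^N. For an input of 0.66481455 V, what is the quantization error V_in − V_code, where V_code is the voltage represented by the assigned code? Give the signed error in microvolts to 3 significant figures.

−3.26 µV

V_FS = 1.3 V. LSB = 1.3 V / 2^16 ≈ 19.84 µV.
Position in LSBs: (0.66481455 − (0)) × 65536/1.3 = 33514.8357; rounding gives k = 33515.
V_code = V_min + k × range/2^16 = 0 + 33515 × 1.3/65536 = 0.66481781006 V.
e = 0.66481455 − (0.66481781006) = −3.26 µV.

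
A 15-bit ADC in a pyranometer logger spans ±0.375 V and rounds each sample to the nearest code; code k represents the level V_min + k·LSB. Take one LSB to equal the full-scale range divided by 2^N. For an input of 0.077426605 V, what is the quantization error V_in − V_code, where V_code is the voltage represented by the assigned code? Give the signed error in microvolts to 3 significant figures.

The full-scale span is 0.375 − (-0.375) = 0.75 V. LSB = 0.75 V / 2^15 ≈ 22.89 µV.
(V_in − V_min)/LSB = (0.077426605 − (-0.375)) × 32768/0.75 = 19766.8200 → nearest code k = 19767.
V_code = -0.375 + (19767/32768) × 0.75 = 0.077430725098 V.
V_in − V_code = 0.077426605 − (0.077430725098) = −4.12 µV.

−4.12 µV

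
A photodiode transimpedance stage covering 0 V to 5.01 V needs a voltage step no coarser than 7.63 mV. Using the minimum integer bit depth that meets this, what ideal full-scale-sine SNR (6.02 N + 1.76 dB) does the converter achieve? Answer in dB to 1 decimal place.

Full-scale range = 5.01 V.
Need 2^N ≥ 5.01 V / 7.63 mV = 656.6 → N_min = 10.
SNR = 6.02 × 10 + 1.76 = 61.96 dB.

62.0 dB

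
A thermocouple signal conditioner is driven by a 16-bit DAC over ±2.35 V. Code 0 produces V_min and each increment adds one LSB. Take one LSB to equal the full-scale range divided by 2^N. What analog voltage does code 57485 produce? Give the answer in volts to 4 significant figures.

1.773 V

The full-scale span is 2.35 − (-2.35) = 4.7 V. LSB = 4.7 V / 2^16.
V_out = V_min + code × LSB = -2.35 V + 57485 × 4.7 V / 65536
      = -2.35 + 4.12261 = 1.77261 V.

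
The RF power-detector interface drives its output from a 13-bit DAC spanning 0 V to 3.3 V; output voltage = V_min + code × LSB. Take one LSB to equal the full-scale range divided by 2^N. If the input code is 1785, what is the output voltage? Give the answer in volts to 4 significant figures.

V_FS = 3.3 V. LSB = 3.3 V / 2^13.
V_out = V_min + code × LSB = 0 V + 1785 × 3.3 V / 8192
      = 0 + 0.719055 = 0.719055 V.

0.7191 V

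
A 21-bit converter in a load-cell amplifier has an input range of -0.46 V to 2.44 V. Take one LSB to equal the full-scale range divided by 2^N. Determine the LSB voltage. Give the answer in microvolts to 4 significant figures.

Range = 2.44 − (-0.46) = 2.9 V.
There are 2^21 = 2097152 steps.
LSB = 2.9 V / 2^21 = 1.383 µV.

1.383 µV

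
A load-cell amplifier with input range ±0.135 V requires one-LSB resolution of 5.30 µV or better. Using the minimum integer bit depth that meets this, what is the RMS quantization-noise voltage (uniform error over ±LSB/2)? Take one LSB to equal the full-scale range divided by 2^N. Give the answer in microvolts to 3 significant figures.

Full-scale range = 0.135 V − (-0.135 V) = 0.27 V.
Levels needed ≥ 0.27/5.30 µV = 50940. 2^16 = 65536 suffices, so N_min = 16.
One LSB is 0.27 V / 65536 = 4.1199 µV.
V_rms = LSB/√12 = 1.19 µV.

1.19 µV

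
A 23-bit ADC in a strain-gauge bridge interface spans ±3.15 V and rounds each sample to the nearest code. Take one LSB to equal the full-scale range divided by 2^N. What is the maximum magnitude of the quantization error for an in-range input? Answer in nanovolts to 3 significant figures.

376 nV

Span: 3.15 V − (-3.15 V) = 6.3 V.
LSB = 6.3 V ÷ 2^23 = 6.3/8388608 V = 0.75102 µV.
Worst-case error for round-to-nearest is half an LSB: 376 nV.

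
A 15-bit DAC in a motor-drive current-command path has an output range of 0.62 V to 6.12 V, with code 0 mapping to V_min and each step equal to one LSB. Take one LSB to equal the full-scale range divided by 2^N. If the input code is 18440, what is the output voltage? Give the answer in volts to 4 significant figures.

Span: 6.12 V − (0.62 V) = 5.5 V. LSB = 5.5 V / 2^15.
V_out = 0.62 + 18440 × (5.5/32768) V
      = 0.62 V + 3.09509 V = 3.71509 V.

3.715 V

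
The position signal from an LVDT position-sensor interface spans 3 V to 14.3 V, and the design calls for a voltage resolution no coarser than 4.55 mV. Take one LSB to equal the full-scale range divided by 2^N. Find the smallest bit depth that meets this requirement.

Range = 14.3 − (3) = 11.3 V.
Need 2^N ≥ 11.3 V / 4.55 mV = 2484 → N_min = 12.

12 bits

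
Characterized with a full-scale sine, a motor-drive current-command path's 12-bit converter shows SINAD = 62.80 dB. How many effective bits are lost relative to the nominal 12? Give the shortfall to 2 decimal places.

1.86 bits

ENOB = (SINAD − 1.76)/6.02 = (62.80 − 1.76)/6.02 = 10.1395 bits.
Lost resolution: 12 − 10.1395 = 1.8605 bits.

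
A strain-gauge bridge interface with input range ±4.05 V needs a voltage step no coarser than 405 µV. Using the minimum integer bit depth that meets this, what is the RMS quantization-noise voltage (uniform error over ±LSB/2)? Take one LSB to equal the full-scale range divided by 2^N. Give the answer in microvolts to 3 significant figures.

Full-scale range = 4.05 V − (-4.05 V) = 8.1 V.
Levels needed ≥ 8.1/405 µV = 20000. 2^15 = 32768 suffices, so N_min = 15.
One LSB is 8.1 V / 32768 = 247.19 µV.
V_rms = LSB/√12 = 71.4 µV.

71.4 µV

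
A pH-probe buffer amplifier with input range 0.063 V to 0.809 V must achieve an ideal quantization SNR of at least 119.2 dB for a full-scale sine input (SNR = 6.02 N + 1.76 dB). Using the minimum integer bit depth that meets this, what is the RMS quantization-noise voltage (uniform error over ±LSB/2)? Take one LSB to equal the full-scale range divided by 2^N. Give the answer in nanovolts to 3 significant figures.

The full-scale span is 0.809 − (0.063) = 0.746 V.
Solving 6.02 N ≥ 119.2 − 1.76: N ≥ 19.508. Round up → N = 20.
LSB = 0.746 V / 2^20 = 0.71144 µV.
V_rms = LSB/√12 = 205 nV.

205 nV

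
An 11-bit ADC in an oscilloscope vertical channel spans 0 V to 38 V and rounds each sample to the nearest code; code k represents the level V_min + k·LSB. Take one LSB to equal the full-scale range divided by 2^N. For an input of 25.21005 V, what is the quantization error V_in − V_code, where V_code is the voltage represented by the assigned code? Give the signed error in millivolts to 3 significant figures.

Span = 38 V. LSB = 38 V / 2^11 ≈ 18.55 mV.
(V_in − V_min)/LSB = (25.21005 − (0)) × 2048/38 = 1358.6890 → nearest code k = 1359.
V_code = 0 + (1359/2048) × 38 = 25.21582031 V.
Error = V_in − V_code = 25.21005 − (25.21582031) = −5.77 mV.

−5.77 mV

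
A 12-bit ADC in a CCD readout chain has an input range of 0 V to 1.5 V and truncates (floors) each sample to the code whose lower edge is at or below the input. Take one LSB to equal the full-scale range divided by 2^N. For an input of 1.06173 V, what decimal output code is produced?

2899

Span = 1.5 V. LSB = 1.5 V / 2^12 ≈ 366.2 µV.
V_in − V_min = 1.06173 − (0) = 1.06173 V.
Divide by LSB: 1.06173 × 4096/1.5 = 2899.2307.
Truncating gives code 2899.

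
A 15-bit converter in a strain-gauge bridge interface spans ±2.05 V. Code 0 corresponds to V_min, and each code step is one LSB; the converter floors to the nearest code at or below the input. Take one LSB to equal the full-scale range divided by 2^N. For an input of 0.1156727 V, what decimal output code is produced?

Range = 2.05 − (-2.05) = 4.1 V. LSB = 4.1 V / 2^15 ≈ 125.1 µV.
(V_in − V_min) × 2^15/range = (0.1156727 − (-2.05)) × 32768/4.1 = 17308.479.
Floor → code = 17308.

17308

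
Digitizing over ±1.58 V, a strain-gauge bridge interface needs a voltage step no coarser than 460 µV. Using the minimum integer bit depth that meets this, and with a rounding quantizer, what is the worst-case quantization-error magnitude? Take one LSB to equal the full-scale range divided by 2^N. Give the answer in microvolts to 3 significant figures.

193 µV

Span: 1.58 V − (-1.58 V) = 3.16 V.
Required number of levels: 3.16/460 µV = 6869.6; smallest N with 2^N ≥ that is 13.
LSB = 3.16 V ÷ 2^13 = 3.16/8192 V = 385.74 µV.
Half an LSB is 193 µV.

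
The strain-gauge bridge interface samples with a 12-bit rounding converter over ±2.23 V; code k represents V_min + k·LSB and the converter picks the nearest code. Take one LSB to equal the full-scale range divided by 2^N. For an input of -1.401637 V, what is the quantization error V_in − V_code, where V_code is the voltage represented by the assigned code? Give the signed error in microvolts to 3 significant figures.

−265 µV

Range = 2.23 − (-2.23) = 4.46 V. LSB = 4.46 V / 2^12 ≈ 1.089 mV.
(V_in − V_min)/LSB = (-1.401637 − (-2.23)) × 4096/4.46 = 760.7567 → nearest code k = 761.
V_code = -2.23 + (761/4096) × 4.46 = -1.401372070 V.
e = -1.401637 − (-1.401372070) = −265 µV.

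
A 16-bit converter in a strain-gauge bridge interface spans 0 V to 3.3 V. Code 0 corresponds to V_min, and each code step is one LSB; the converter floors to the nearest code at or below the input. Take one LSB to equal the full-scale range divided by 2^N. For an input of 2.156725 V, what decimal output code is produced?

Span = 3.3 V. LSB = 3.3 V / 2^16 ≈ 50.35 µV.
(V_in − V_min) × 2^16/range = (2.156725 − (0)) × 65536/3.3 = 42831.251.
Floor → code = 42831.

42831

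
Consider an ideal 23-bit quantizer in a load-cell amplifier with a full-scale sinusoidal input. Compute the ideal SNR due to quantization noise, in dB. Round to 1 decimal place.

140.2 dB

6.02(23) + 1.76 = 138.46 + 1.76 = 140.22 dB.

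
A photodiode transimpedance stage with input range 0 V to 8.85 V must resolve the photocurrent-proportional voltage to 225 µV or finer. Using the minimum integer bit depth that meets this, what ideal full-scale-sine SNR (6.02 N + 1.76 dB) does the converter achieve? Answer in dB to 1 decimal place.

98.1 dB

Full-scale range = 8.85 V.
Levels needed ≥ 8.85/225 µV = 39330. 2^16 = 65536 suffices, so N_min = 16.
SNR = 6.02 × 16 + 1.76 = 98.08 dB.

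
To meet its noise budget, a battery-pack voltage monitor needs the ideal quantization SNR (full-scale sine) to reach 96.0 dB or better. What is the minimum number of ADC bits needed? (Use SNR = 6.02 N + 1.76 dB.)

Required N = ⌈(96.0 − 1.76)/6.02⌉ = ⌈15.654⌉ = 16.

16 bits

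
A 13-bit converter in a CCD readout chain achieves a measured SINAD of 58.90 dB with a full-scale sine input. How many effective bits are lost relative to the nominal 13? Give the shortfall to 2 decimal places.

3.51 bits

N_eff = (58.90 − 1.76)/6.02 = 9.4917 bits.
13 − 9.4917 = 3.51 bits below nominal.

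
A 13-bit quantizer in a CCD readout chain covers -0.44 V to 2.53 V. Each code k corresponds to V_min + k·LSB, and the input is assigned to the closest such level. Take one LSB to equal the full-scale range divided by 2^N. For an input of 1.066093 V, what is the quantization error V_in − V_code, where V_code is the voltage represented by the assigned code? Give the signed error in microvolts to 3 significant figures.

+65.2 µV

Range = 2.53 − (-0.44) = 2.97 V. LSB = 2.97 V / 2^13 ≈ 362.5 µV.
Position in LSBs: (1.066093 − (-0.44)) × 8192/2.97 = 4154.1797; rounding gives k = 4154.
Reconstructed level: -0.44 + 4154 × 2.97/8192 V = 1.066027832 V.
V_in − V_code = 1.066093 − (1.066027832) = +65.2 µV.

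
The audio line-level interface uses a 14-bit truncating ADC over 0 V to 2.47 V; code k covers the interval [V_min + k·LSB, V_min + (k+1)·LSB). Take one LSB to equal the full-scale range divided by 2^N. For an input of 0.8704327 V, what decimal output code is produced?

Span = 2.47 V. LSB = 2.47 V / 2^14 ≈ 150.8 µV.
code = ⌊(V_in − V_min)/LSB⌋ = ⌊(V_in − V_min) × 2^14 / range⌋
     = ⌊(0.8704327 − (0)) × 16384 / 2.47⌋ = ⌊0.8704327 × 16384/2.47⌋
     = ⌊5773.753⌋ = 5773.

5773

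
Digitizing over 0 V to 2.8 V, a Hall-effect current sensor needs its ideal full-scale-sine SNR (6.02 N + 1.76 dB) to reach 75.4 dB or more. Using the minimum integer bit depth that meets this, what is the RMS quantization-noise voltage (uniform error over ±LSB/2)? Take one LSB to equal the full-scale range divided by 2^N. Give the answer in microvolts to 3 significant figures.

Full-scale range = 2.8 V.
Required N = ⌈(75.4 − 1.76)/6.02⌉ = ⌈12.233⌉ = 13.
LSB = 2.8 V / 2^13 = 341.80 µV.
RMS noise = LSB/√12 = 98.7 µV.

98.7 µV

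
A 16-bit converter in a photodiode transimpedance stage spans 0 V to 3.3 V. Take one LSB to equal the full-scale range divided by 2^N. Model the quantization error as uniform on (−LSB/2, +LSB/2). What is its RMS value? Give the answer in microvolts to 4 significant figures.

14.54 µV

Full-scale range = 3.3 V.
LSB = 3.3 V ÷ 2^16 = 3.3/65536 V = 50.3540 µV.
For a uniform distribution on [−LSB/2, +LSB/2], V_rms = LSB/√12 = 50.3540 µV/3.4641 = 14.54 µV.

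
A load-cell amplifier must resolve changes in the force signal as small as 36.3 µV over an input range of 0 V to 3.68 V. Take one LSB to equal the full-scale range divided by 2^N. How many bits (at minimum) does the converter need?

V_FS = 3.68 V.
Required number of levels: 3.68/36.3 µV = 101380; smallest N with 2^N ≥ that is 17.

17 bits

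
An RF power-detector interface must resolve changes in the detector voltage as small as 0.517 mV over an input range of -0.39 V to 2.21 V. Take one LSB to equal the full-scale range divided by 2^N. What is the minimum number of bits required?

13 bits

Range = 2.21 − (-0.39) = 2.6 V.
Required number of levels: 2.6/0.517 mV = 5029.0; smallest N with 2^N ≥ that is 13.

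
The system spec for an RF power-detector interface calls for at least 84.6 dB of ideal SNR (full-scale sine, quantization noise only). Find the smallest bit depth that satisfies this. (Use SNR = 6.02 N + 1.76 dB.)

14 bits

6.02 N + 1.76 ≥ 84.6 gives N ≥ 13.761, so the minimum integer is 14.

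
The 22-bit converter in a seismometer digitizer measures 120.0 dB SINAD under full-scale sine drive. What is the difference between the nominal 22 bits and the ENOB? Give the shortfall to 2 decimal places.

2.36 bits

N_eff = (120.0 − 1.76)/6.02 = 19.6412 bits.
Lost resolution: 22 − 19.6412 = 2.3588 bits.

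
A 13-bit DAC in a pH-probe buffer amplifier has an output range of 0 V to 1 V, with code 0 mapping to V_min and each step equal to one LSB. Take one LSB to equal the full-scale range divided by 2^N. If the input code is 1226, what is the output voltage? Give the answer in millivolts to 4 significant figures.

149.7 mV

Span = 1 V. LSB = 1 V / 2^13.
V_out = 0 + 1226 × (1/8192) V
      = 0 + 0.149658 = 0.149658 V.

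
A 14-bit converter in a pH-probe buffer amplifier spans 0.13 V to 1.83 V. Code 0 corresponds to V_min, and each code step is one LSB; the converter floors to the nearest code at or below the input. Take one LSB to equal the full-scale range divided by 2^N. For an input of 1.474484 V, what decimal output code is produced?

The full-scale span is 1.83 − (0.13) = 1.7 V. LSB = 1.7 V / 2^14 ≈ 103.8 µV.
code = ⌊(V_in − V_min)/LSB⌋ = ⌊(V_in − V_min) × 2^14 / range⌋
     = ⌊(1.474484 − (0.13)) × 16384 / 1.7⌋ = ⌊1.344484 × 16384/1.7⌋
     = ⌊12957.662⌋ = 12957.

12957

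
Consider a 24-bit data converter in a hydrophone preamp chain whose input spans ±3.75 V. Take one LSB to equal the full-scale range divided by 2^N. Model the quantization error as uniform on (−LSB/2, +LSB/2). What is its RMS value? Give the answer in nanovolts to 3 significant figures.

129 nV

Span: 3.75 V − (-3.75 V) = 7.5 V.
LSB = 7.5 V / 2^24 = 447.03 nV.
RMS of a uniform error over width LSB is LSB/√12 = 129 nV.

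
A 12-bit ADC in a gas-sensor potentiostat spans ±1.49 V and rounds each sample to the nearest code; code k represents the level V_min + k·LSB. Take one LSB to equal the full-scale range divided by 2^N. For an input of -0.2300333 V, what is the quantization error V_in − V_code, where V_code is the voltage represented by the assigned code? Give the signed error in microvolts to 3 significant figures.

−131 µV

Full-scale range = 1.49 V − (-1.49 V) = 2.98 V. LSB = 2.98 V / 2^12 ≈ 0.7275 mV.
Position in LSBs: (-0.2300333 − (-1.49)) × 4096/2.98 = 1731.8200; rounding gives k = 1732.
V_code = V_min + k × range/2^12 = -1.49 + 1732 × 2.98/4096 = -0.2299023438 V.
Error = V_in − V_code = -0.2300333 − (-0.2299023438) = −131 µV.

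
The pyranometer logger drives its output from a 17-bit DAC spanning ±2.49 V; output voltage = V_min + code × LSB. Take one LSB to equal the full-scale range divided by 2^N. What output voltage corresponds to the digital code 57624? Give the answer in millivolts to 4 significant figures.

-300.6 mV

Span: 2.49 V − (-2.49 V) = 4.98 V. LSB = 4.98 V / 2^17.
V_out = -2.49 + 57624 × (4.98/131072) V
      = -2.49 V + 2.18939 V = -0.300612 V.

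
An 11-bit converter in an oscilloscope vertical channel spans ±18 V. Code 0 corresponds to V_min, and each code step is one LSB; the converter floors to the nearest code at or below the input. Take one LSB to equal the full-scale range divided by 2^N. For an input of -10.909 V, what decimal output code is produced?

Span: 18 V − (-18 V) = 36 V. LSB = 36 V / 2^11 ≈ 17.58 mV.
code = ⌊(V_in − V_min)/LSB⌋ = ⌊(V_in − V_min) × 2^11 / range⌋
     = ⌊(-10.909 − (-18)) × 2048 / 36⌋ = ⌊7.091 × 2048/36⌋
     = ⌊403.399⌋ = 403.

403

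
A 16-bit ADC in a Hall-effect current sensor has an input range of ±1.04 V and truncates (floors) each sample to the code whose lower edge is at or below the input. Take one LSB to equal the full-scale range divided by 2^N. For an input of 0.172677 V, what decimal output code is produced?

Range = 1.04 − (-1.04) = 2.08 V. LSB = 2.08 V / 2^16 ≈ 31.74 µV.
(V_in − V_min) × 2^16/range = (0.172677 − (-1.04)) × 65536/2.08 = 38208.654.
Floor → code = 38208.

38208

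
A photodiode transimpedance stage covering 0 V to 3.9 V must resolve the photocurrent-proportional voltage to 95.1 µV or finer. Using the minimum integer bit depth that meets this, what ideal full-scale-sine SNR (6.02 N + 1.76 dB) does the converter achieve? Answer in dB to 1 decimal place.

98.1 dB

Range is 3.9 V.
Required number of levels: 3.9/95.1 µV = 41009; smallest N with 2^N ≥ that is 16.
SNR = 6.02 × 16 + 1.76 = 98.08 dB.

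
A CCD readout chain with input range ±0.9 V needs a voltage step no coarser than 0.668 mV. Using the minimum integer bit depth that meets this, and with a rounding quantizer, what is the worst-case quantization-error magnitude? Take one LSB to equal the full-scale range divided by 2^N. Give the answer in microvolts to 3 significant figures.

Span: 0.9 V − (-0.9 V) = 1.8 V.
Required number of levels: 1.8/0.668 mV = 2694.6; smallest N with 2^N ≥ that is 12.
One LSB is 1.8 V / 4096 = 439.45 µV.
|e|_max = LSB/2 = 220 µV.

220 µV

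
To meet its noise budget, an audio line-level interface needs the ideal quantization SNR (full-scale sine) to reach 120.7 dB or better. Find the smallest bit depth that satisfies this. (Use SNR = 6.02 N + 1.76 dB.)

Solving 6.02 N ≥ 120.7 − 1.76: N ≥ 19.757. Round up → N = 20.

20 bits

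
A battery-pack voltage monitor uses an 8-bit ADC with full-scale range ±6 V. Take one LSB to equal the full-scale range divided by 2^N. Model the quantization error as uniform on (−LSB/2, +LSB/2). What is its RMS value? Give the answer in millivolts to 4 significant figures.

13.53 mV

Full-scale range = 6 V − (-6 V) = 12 V.
LSB = 12 V / 2^8 = 46.8750 mV.
For a uniform distribution on [−LSB/2, +LSB/2], V_rms = LSB/√12 = 46.8750 mV/3.4641 = 13.53 mV.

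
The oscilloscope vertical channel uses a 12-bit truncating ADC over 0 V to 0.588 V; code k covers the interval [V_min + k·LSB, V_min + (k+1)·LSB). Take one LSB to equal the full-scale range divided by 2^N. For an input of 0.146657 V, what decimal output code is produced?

1021

Range is 0.588 V. LSB = 0.588 V / 2^12 ≈ 143.6 µV.
V_in − V_min = 0.146657 − (0) = 0.146657 V.
Divide by LSB: 0.146657 × 4096/0.588 = 1021.6107.
Truncating gives code 1021.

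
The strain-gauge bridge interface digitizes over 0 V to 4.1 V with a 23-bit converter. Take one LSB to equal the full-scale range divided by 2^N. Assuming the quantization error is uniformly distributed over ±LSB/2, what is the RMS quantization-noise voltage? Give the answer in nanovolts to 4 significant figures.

Span = 4.1 V.
One LSB is 4.1 V / 8388608 = 488.758 nV.
For a uniform distribution on [−LSB/2, +LSB/2], V_rms = LSB/√12 = 488.758 nV/3.4641 = 141.1 nV.

141.1 nV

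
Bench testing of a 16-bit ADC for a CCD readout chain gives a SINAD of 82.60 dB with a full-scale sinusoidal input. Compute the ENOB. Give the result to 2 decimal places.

13.43 bits

Inverting SNR = 6.02 N + 1.76: N_eff = (82.60 − 1.76)/6.02 = 13.4286.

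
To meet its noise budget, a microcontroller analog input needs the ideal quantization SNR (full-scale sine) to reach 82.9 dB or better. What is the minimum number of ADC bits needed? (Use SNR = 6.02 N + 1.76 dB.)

14 bits

Required N = ⌈(82.9 − 1.76)/6.02⌉ = ⌈13.478⌉ = 14.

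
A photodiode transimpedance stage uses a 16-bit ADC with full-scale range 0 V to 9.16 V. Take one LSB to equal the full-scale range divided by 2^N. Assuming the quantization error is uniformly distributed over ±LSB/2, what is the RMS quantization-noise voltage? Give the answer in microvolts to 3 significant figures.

40.3 µV

Span = 9.16 V.
Step size = 9.16/65536 V = 139.77 µV.
σ_q = LSB/√12 = 139.77 µV/3.4641 = 40.3 µV.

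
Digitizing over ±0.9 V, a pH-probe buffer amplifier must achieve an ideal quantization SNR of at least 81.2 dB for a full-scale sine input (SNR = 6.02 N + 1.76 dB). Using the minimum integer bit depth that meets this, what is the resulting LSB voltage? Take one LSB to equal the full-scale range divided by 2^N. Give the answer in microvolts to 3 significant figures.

110 µV

The full-scale span is 0.9 − (-0.9) = 1.8 V.
Solving 6.02 N ≥ 81.2 − 1.76: N ≥ 13.196. Round up → N = 14.
Step size = 1.8/16384 V = 110 µV.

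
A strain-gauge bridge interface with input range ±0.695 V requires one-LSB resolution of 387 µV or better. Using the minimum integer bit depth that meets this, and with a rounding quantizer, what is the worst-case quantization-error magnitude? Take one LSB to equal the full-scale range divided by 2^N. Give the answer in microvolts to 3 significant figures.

Range = 0.695 − (-0.695) = 1.39 V.
Need 2^N ≥ 1.39 V / 387 µV = 3592 → N_min = 12.
Step size = 1.39/4096 V = 339.36 µV.
Max error for round-to-nearest is LSB/2 = 170 µV.

170 µV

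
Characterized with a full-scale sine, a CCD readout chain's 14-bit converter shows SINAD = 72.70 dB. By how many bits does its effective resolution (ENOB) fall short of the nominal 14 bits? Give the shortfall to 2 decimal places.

N_eff = (72.70 − 1.76)/6.02 = 11.7841 bits.
14 − 11.7841 = 2.22 bits below nominal.

2.22 bits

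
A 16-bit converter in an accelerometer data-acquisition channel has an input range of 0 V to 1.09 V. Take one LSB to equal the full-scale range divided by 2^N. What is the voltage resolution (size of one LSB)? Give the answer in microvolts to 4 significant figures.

16.63 µV

Span = 1.09 V.
Number of codes = 2^16 = 65536.
One LSB is 1.09 V / 65536 = 16.63 µV.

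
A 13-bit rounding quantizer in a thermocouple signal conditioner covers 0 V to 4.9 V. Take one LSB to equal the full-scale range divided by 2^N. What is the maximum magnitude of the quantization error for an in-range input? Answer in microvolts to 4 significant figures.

299.1 µV

Span = 4.9 V.
One LSB is 4.9 V / 8192 = 0.598145 mV.
|e|_max = LSB/2 = 299.1 µV.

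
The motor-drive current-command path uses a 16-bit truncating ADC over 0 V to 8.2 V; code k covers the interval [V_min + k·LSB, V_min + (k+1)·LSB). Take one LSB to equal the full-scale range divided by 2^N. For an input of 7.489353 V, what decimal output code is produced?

59856

V_FS = 8.2 V. LSB = 8.2 V / 2^16 ≈ 125.1 µV.
code = ⌊(V_in − V_min)/LSB⌋ = ⌊(V_in − V_min) × 2^16 / range⌋
     = ⌊(7.489353 − (0)) × 65536 / 8.2⌋ = ⌊7.489353 × 65536/8.2⌋
     = ⌊59856.371⌋ = 59856.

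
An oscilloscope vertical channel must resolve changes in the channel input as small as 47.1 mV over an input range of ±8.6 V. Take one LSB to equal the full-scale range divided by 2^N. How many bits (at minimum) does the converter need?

Span: 8.6 V − (-8.6 V) = 17.2 V.
17.2 V / 47.1 mV = 365.2. Since 2^8 = 256 and 2^9 = 512, N = 9.

9 bits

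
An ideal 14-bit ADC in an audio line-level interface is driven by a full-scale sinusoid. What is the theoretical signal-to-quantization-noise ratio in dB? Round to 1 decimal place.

SNR = 6.02·14 + 1.76 = 86.04 dB.

86.0 dB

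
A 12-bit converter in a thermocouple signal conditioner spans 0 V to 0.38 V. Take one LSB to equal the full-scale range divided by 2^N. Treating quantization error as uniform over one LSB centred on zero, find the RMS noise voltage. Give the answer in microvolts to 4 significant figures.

V_FS = 0.38 V.
LSB = 0.38 V ÷ 2^12 = 0.38/4096 V = 92.7734 µV.
σ_q = LSB/√12 = 92.7734 µV/3.4641 = 26.78 µV.

26.78 µV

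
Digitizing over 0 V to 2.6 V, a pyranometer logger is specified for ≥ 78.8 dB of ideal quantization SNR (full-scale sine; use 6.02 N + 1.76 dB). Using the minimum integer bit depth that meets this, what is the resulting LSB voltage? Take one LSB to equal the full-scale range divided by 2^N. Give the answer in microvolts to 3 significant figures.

V_FS = 2.6 V.
Solving 6.02 N ≥ 78.8 − 1.76: N ≥ 12.797. Round up → N = 13.
One LSB is 2.6 V / 8192 = 317 µV.

317 µV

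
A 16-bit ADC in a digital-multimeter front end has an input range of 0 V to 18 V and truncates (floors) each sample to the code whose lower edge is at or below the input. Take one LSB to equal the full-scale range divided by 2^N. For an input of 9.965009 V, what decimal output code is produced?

36281

V_FS = 18 V. LSB = 18 V / 2^16 ≈ 274.7 µV.
code = ⌊(V_in − V_min)/LSB⌋ = ⌊(V_in − V_min) × 2^16 / range⌋
     = ⌊(9.965009 − (0)) × 65536 / 18⌋ = ⌊9.965009 × 65536/18⌋
     = ⌊36281.491⌋ = 36281.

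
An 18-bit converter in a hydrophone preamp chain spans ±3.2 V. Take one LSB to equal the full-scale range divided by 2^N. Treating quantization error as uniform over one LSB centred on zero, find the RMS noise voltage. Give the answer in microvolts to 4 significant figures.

The full-scale span is 3.2 − (-3.2) = 6.4 V.
LSB = 6.4 V / 2^18 = 24.4141 µV.
For a uniform distribution on [−LSB/2, +LSB/2], V_rms = LSB/√12 = 24.4141 µV/3.4641 = 7.048 µV.

7.048 µV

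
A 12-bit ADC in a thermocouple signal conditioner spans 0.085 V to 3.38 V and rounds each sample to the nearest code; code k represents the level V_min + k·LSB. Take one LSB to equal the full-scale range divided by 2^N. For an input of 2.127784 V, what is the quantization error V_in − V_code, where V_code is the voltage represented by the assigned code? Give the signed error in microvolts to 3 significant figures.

The full-scale span is 3.38 − (0.085) = 3.295 V. LSB = 3.295 V / 2^12 ≈ 0.8044 mV.
Position in LSBs: (2.127784 − (0.085)) × 4096/3.295 = 2539.3758; rounding gives k = 2539.
V_code = V_min + k × range/2^12 = 0.085 + 2539 × 3.295/4096 = 2.127481689 V.
V_in − V_code = 2.127784 − (2.127481689) = +302 µV.

+302 µV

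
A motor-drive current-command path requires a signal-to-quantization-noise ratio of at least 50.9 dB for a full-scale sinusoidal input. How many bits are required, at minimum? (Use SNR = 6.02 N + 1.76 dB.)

6.02 N + 1.76 ≥ 50.9 gives N ≥ 8.163, so the minimum integer is 9.

9 bits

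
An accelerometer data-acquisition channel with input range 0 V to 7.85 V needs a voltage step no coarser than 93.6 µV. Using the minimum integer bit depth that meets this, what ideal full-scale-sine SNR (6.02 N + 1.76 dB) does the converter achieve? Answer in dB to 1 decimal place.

V_FS = 7.85 V.
Required number of levels: 7.85/93.6 µV = 83868; smallest N with 2^N ≥ that is 17.
6.02(17) + 1.76 = 104.10 dB.

104.1 dB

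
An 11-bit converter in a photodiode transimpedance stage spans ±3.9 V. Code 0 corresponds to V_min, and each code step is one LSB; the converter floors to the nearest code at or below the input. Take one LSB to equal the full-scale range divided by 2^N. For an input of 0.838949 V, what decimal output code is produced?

The full-scale span is 3.9 − (-3.9) = 7.8 V. LSB = 7.8 V / 2^11 ≈ 3.809 mV.
(V_in − V_min) × 2^11/range = (0.838949 − (-3.9)) × 2048/7.8 = 1244.278.
Floor → code = 1244.

1244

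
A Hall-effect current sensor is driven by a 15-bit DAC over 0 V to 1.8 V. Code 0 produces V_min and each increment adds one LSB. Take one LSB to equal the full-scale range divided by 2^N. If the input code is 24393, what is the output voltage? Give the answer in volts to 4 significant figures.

V_FS = 1.8 V. LSB = 1.8 V / 2^15.
V_out = V_min + code × LSB = 0 V + 24393 × 1.8 V / 32768
      = 0 + 1.33995 = 1.33995 V.

1.340 V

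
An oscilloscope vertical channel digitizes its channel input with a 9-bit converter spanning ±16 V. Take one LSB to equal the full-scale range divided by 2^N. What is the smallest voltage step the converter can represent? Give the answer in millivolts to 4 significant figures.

The full-scale span is 16 − (-16) = 32 V.
2^9 = 512 levels.
Step size = 32/512 V = 62.50 mV.

62.50 mV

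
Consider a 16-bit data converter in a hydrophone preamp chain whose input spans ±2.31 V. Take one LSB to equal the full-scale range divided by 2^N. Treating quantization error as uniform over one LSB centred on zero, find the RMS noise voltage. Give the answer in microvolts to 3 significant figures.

Span: 2.31 V − (-2.31 V) = 4.62 V.
One LSB is 4.62 V / 65536 = 70.496 µV.
RMS of a uniform error over width LSB is LSB/√12 = 20.4 µV.

20.4 µV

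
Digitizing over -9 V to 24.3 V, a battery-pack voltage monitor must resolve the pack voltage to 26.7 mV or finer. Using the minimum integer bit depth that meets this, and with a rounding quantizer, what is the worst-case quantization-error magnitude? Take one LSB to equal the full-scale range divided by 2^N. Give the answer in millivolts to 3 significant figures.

Range = 24.3 − (-9) = 33.3 V.
33.3 V / 26.7 mV = 1247. Since 2^10 = 1024 and 2^11 = 2048, N = 11.
LSB = 33.3 V ÷ 2^11 = 33.3/2048 V = 16.260 mV.
Half an LSB is 8.13 mV.

8.13 mV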